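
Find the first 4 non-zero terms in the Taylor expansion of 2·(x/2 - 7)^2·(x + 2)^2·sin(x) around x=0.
-68·x^4 - 64·x^3/3 + 336·x^2 + 392·x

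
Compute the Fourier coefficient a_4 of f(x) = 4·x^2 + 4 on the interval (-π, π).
a_4 = (1/π) ∫_{-π}^{π} f(x)·cos(4x) dx.
Evaluate the integral (use parity and integration by parts as needed): a_4 = 1.

Final answer: 1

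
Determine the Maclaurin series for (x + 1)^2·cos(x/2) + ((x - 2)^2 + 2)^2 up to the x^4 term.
337·x^4/384 - 33·x^3/4 + 231·x^2/8 - 46·x + 37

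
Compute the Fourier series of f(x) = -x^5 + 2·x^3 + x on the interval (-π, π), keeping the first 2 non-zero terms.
(-262 - 2·π^4 + 44·π^2)·sin(x) + (-7·π^2 + 19/2 + π^4)·sin(2·x)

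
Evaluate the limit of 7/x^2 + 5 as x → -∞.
Evaluate the dominant behaviour as x → -∞; each term tends to a finite value or vanishes.
Limit = 5.

Final answer: 5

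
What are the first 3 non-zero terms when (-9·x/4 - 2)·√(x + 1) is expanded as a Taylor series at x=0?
-7·x^2/8 - 13·x/4 - 2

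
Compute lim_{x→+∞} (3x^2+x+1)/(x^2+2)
This is an ∞/∞ indeterminate form as x → +∞.
Divide numerator and denominator by x^2 and let the lower-order terms vanish; the leading terms give 3/1 = 3.
Limit = 3.

Final answer: 3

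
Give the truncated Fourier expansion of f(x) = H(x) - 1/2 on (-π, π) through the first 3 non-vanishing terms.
2·sin(x)/π + 2·sin(3·x)/(3·π) + 2·sin(5·x)/(5·π)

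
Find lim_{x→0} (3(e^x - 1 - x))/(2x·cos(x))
Both numerator and denominator → 0 as x → 0; this is a 0/0 indeterminate form.
Expand each to leading order near x = 0: numerator ~ 3·x^2/2, denominator ~ 2·x.
The limit of the ratio is 0.

Final answer: 0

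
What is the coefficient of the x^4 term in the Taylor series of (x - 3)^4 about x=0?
Expand to order 4: (x - 3)^4 = x^4 - 12·x^3 + 54·x^2 - 108·x + 81 + O(x^5).
The coefficient of x^4 is 1.

Final answer: 1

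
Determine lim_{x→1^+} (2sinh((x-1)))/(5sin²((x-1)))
Both numerator and denominator → 0 as x → 1^+; this is a 0/0 indeterminate form.
Expand each to leading order near x = 1: numerator ~ 2·(x - 1), denominator ~ 5·(x - 1)^2.
The limit of the ratio is ∞.

Final answer: ∞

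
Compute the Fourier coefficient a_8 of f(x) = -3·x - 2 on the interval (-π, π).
a_8 = (1/π) ∫_{-π}^{π} f(x)·cos(8x) dx.
Evaluate the integral (use parity and integration by parts as needed): a_8 = 0.

Final answer: 0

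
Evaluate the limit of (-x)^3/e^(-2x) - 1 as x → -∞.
The quotient is an ∞/∞ indeterminate form as x → -∞.
Compare growth rates of the dominant terms (exponentials ≫ polynomials ≫ logarithms), or apply L'Hôpital's rule; the quotient → 0.
Adding the constant: 0 - 1 = -1. Limit = -1.

Final answer: -1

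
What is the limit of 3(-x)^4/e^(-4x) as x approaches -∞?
This is an ∞/∞ indeterminate form as x → -∞.
Compare growth rates of the dominant terms (exponentials ≫ polynomials ≫ logarithms), or apply L'Hôpital's rule; the quotient → 0.
Limit = 0.

Final answer: 0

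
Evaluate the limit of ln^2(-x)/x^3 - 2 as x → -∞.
The quotient is an ∞/∞ indeterminate form as x → -∞.
Compare growth rates of the dominant terms (exponentials ≫ polynomials ≫ logarithms), or apply L'Hôpital's rule; the quotient → 0.
Adding the constant: 0 - 2 = -2. Limit = -2.

Final answer: -2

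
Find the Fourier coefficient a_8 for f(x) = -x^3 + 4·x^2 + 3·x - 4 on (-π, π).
a_8 = (1/π) ∫_{-π}^{π} f(x)·cos(8x) dx.
Evaluate the integral (use parity and integration by parts as needed): a_8 = 1/4.

Final answer: 1/4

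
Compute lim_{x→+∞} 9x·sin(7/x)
As x → +∞: let u = 7/x → 0⁺; then 9·x·sin(7/x) = 9·7·sin(u)/u → 9·7·1 = 63.
Limit = 63.

Final answer: 63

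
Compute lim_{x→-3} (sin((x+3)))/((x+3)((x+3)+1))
Both numerator and denominator → 0 as x → -3; this is a 0/0 indeterminate form.
Expand each to leading order near x = -3: numerator ~ (x + 3), denominator ~ (x + 3).
The limit of the ratio is 1.

Final answer: 1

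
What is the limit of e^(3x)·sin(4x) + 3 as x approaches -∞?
Evaluate the dominant behaviour as x → -∞; each term tends to a finite value or vanishes.
Limit = 3.

Final answer: 3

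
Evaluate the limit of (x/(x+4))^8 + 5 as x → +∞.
As x → +∞: x/(x+4) = 1/(1 + 4/x) → 1, and the 8th power of a limit-1 base also → 1; with the additive constant, 1 + 5 = 6.
Limit = 6.

Final answer: 6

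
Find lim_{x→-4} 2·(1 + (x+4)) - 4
Direct substitution at x = -4 gives -2.

Final answer: -2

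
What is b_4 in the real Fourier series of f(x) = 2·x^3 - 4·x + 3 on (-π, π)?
b_4 = (1/π) ∫_{-π}^{π} f(x)·sin(4x) dx.
Evaluate the integral (use parity and integration by parts as needed): b_4 = 19/8 - π^2.

Final answer: 19/8 - π^2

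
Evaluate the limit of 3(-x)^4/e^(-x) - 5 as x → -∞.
The quotient is an ∞/∞ indeterminate form as x → -∞.
Compare growth rates of the dominant terms (exponentials ≫ polynomials ≫ logarithms), or apply L'Hôpital's rule; the quotient → 0.
Adding the constant: 0 - 5 = -5. Limit = -5.

Final answer: -5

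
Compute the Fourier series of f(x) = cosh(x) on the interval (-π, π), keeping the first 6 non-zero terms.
-cos(x)·sinh(π)/π + 2·cos(2·x)·sinh(π)/(5·π) - cos(3·x)·sinh(π)/(5·π) + 2·cos(4·x)·sinh(π)/(17·π) - cos(5·x)·sinh(π)/(13·π) + sinh(π)/π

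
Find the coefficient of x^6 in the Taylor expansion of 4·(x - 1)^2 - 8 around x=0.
Expand to order 6: 4·(x - 1)^2 - 8 = 4·x^2 - 8·x - 4 + O(x^7).
The coefficient of x^6 is 0.

Final answer: 0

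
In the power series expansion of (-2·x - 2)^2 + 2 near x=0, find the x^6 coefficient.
Expand to order 6: (-2·x - 2)^2 + 2 = 4·x^2 + 8·x + 6 + O(x^7).
The coefficient of x^6 is 0.

Final answer: 0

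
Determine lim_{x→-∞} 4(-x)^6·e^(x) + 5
The product is a 0·∞ indeterminate form at x → -∞.
Rewrite the product as 4(-x)^6 / e^(-x) (an ∞/∞ form) and apply L'Hôpital, or use the standard hierarchy e^(|x|) ≫ |(-x)^6| as x → -∞.
The indeterminate product → 0, so the limit = 5.

Final answer: 5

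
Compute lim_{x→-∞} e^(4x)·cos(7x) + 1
Evaluate the dominant behaviour as x → -∞; each term tends to a finite value or vanishes.
Limit = 1.

Final answer: 1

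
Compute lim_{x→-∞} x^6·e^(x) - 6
The product is a 0·∞ indeterminate form at x → -∞.
Rewrite the product as x^6 / e^(-x) (an ∞/∞ form) and apply L'Hôpital, or use the standard hierarchy e^(|x|) ≫ |x^6| as x → -∞.
The indeterminate product → 0, so the limit = -6.

Final answer: -6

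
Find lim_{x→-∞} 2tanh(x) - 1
Evaluate the dominant behaviour as x → -∞; each term tends to a finite value or vanishes.
Limit = -3.

Final answer: -3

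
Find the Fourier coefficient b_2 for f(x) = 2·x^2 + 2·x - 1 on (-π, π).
b_2 = (1/π) ∫_{-π}^{π} f(x)·sin(2x) dx.
Evaluate the integral (use parity and integration by parts as needed): b_2 = -2.

Final answer: -2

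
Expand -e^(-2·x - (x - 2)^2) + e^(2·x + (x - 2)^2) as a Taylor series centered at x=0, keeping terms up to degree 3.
x^3·(-10·e^(4)/3 + 2·e^(-4)/3) + x^2·(-e^(-4) + 3·e^(4)) + x·(-2·e^(4) - 2·e^(-4)) - e^(-4) + e^(4)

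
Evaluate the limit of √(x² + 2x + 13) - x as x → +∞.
This is an ∞ − ∞ indeterminate form.
Multiply and divide by the conjugate √(x²+2x + 13) + x; the x² terms cancel, leaving (2x + 13)/(√(x²+2x + 13)+x) → 2/2 = 1.
Limit = 1.

Final answer: 1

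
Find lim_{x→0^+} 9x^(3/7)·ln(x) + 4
The product is a 0·∞ indeterminate form at x → 0⁺.
Rewrite the product as 9·ln(x) / x^(-3/7) and apply L'Hôpital, or use the standard hierarchy x^(-3/7) ≫ |ln x| as x → 0⁺.
The indeterminate product → 0, so the limit = 4.

Final answer: 4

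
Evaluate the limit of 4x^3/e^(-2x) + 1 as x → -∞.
The quotient is an ∞/∞ indeterminate form as x → -∞.
Compare growth rates of the dominant terms (exponentials ≫ polynomials ≫ logarithms), or apply L'Hôpital's rule; the quotient → 0.
Adding the constant: 0 + 1 = 1. Limit = 1.

Final answer: 1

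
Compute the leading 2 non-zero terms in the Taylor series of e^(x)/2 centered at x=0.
x/2 + 1/2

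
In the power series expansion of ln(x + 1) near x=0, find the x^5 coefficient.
Expand to order 5: ln(x + 1) = x^5/5 - x^4/4 + x^3/3 - x^2/2 + x + O(x^6).
The coefficient of x^5 is 1/5.

Final answer: 1/5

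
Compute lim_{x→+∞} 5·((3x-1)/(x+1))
Evaluate the dominant behaviour as x → +∞; each term tends to a finite value or vanishes.
Limit = 15.

Final answer: 15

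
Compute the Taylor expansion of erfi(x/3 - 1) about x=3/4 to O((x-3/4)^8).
-erfi(3/4) + 2·e^(9/16)·(x - 3/4)/(3·√(π)) - e^(9/16)·(x - 3/4)^2/(6·√(π)) + 17·e^(9/16)·(x - 3/4)^3/(324·√(π)) - 11·e^(9/16)·(x - 3/4)^4/(864·√(π)) + 47·e^(9/16)·(x - 3/4)^5/(15552·√(π)) - 587·e^(9/16)·(x - 3/4)^6/(933120·√(π)) + 14683·e^(9/16)·(x - 3/4)^7/(117573120·√(π))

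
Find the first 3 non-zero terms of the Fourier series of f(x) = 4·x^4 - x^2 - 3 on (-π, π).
(196 - 32·π^2)·cos(x) + (-13 + 8·π^2)·cos(2·x) - π^2/3 - 3 + 4·π^4/5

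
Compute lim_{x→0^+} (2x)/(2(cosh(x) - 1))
Both numerator and denominator → 0 as x → 0^+; this is a 0/0 indeterminate form.
Expand each to leading order near x = 0: numerator ~ 2·x, denominator ~ x^2.
The limit of the ratio is ∞.

Final answer: ∞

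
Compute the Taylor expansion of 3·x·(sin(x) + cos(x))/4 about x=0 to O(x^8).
-x^7/960 + x^6/160 + x^5/32 - x^4/8 - 3·x^3/8 + 3·x^2/4 + 3·x/4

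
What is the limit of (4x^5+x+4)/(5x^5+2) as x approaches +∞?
This is an ∞/∞ indeterminate form as x → +∞.
Divide numerator and denominator by x^5 and let the lower-order terms vanish; the leading terms give 4/5.
Limit = 4/5.

Final answer: 4/5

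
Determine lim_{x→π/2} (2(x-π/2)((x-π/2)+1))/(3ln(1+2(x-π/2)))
Both numerator and denominator → 0 as x → π/2; this is a 0/0 indeterminate form.
Expand each to leading order near x = π/2: numerator ~ 2·(x - π/2), denominator ~ 6·(x - π/2).
The limit of the ratio is 1/3.

Final answer: 1/3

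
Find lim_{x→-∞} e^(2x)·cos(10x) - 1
Evaluate the dominant behaviour as x → -∞; each term tends to a finite value or vanishes.
Limit = -1.

Final answer: -1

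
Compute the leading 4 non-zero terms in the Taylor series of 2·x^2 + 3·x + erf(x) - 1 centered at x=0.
-2·x^3/(3·√(π)) + 2·x^2 + x·(2/√(π) + 3) - 1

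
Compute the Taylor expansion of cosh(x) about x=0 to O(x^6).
x^4/24 + x^2/2 + 1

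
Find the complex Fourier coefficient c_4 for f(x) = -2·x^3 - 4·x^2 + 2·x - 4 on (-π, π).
Compute the real Fourier coefficients first: a_4 = -1, b_4 = -11/8 + π^2.
Then c_4 = (a_4 − i·b_4)/2 = -1/2 - i·π^2/2 + 11·i/16.

Final answer: -1/2 - i·π^2/2 + 11·i/16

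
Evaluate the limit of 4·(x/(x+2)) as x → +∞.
Evaluate the dominant behaviour as x → +∞; each term tends to a finite value or vanishes.
Limit = 4.

Final answer: 4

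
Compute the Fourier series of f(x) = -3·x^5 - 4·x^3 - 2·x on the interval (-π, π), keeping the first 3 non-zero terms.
(-676 - 6·π^4 + 112·π^2)·sin(x) + (-11·π^2 + 37/2 + 3·π^4)·sin(2·x) + (-2·π^4 - 68/27 + 16·π^2/9)·sin(3·x)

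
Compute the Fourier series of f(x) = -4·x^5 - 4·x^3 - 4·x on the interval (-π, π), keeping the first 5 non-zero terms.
(-920 - 8·π^4 + 152·π^2)·sin(x) + (-16·π^2 + 28 + 4·π^4)·sin(2·x) + (-8·π^4/3 - 392/81 + 88·π^2/27)·sin(3·x) + (-π^2/2 + 35/16 + 2·π^4)·sin(4·x) + (-8·π^4/5 - 8·π^2/25 - 952/625)·sin(5·x)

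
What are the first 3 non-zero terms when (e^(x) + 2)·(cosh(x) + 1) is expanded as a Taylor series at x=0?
5·x^2/2 + 2·x + 6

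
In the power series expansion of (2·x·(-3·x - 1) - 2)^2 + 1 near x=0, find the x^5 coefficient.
Expand to order 5: (2·x·(-3·x - 1) - 2)^2 + 1 = 36·x^4 + 24·x^3 + 28·x^2 + 8·x + 5 + O(x^6).
The coefficient of x^5 is 0.

Final answer: 0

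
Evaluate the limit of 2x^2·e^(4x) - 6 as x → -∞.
The product is a 0·∞ indeterminate form at x → -∞.
Rewrite the product as 2x^2 / e^(-4x) (an ∞/∞ form) and apply L'Hôpital, or use the standard hierarchy e^(4|x|) ≫ |x^2| as x → -∞.
The indeterminate product → 0, so the limit = -6.

Final answer: -6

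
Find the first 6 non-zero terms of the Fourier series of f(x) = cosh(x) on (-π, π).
-cos(x)·sinh(π)/π + 2·cos(2·x)·sinh(π)/(5·π) - cos(3·x)·sinh(π)/(5·π) + 2·cos(4·x)·sinh(π)/(17·π) - cos(5·x)·sinh(π)/(13·π) + sinh(π)/π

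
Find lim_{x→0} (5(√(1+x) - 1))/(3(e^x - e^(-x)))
Both numerator and denominator → 0 as x → 0; this is a 0/0 indeterminate form.
Expand each to leading order near x = 0: numerator ~ 5·x/2, denominator ~ 6·x.
The limit of the ratio is 5/12.

Final answer: 5/12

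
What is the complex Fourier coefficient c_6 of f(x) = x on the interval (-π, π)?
Compute the real Fourier coefficients first: a_6 = 0, b_6 = -1/3.
Then c_6 = (a_6 − i·b_6)/2 = i/6.

Final answer: i/6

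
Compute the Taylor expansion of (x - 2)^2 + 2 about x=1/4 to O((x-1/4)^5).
81/16 - 7·(x - 1/4)/2 + (x - 1/4)^2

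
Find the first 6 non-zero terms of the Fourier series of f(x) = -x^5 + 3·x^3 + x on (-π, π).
(-274 - 2·π^4 + 46·π^2)·sin(x) + (-8·π^2 + 11 + π^4)·sin(2·x) + (-2·π^4/3 - 134/81 + 94·π^2/27)·sin(3·x) + (-17·π^2/8 + 19/64 + π^4/2)·sin(4·x) + (-2·π^4/5 + 22/625 + 38·π^2/25)·sin(5·x) + (-32·π^2/27 - 11/81 + π^4/3)·sin(6·x)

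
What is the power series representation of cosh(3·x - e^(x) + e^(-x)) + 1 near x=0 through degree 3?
x^2/2 + 2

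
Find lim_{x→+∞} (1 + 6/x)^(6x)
As x → +∞: write (1 + 6/x)^(6x) = ((1 + 6/x)^x)^6 → (e^6)^6 = e^36.
Limit = e^(36).

Final answer: e^(36)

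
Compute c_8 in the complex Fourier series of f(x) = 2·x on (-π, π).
Compute the real Fourier coefficients first: a_8 = 0, b_8 = -1/2.
Then c_8 = (a_8 − i·b_8)/2 = i/4.

Final answer: i/4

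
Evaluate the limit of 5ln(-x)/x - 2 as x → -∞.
The quotient is an ∞/∞ indeterminate form as x → -∞.
Compare growth rates of the dominant terms (exponentials ≫ polynomials ≫ logarithms), or apply L'Hôpital's rule; the quotient → 0.
Adding the constant: 0 - 2 = -2. Limit = -2.

Final answer: -2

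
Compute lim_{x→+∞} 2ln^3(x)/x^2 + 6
The quotient is an ∞/∞ indeterminate form as x → +∞.
The polynomial denominator x^2 dominates the logarithmic numerator (any positive power of x ≫ ln^3(x) as x → ∞), so the quotient → 0.
Adding the constant: 0 + 6 = 6. Limit = 6.

Final answer: 6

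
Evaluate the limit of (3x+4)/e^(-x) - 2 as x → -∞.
The quotient is an ∞/∞ indeterminate form as x → -∞.
Compare growth rates of the dominant terms (exponentials ≫ polynomials ≫ logarithms), or apply L'Hôpital's rule; the quotient → 0.
Adding the constant: 0 - 2 = -2. Limit = -2.

Final answer: -2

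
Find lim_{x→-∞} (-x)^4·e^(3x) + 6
The product is a 0·∞ indeterminate form at x → -∞.
Rewrite the product as (-x)^4 / e^(-3x) (an ∞/∞ form) and apply L'Hôpital, or use the standard hierarchy e^(3|x|) ≫ |(-x)^4| as x → -∞.
The indeterminate product → 0, so the limit = 6.

Final answer: 6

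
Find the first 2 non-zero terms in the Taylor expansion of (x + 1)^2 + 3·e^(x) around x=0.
5·x + 4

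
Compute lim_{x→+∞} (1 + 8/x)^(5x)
As x → +∞: write (1 + 8/x)^(5x) = ((1 + 8/x)^x)^5 → (e^8)^5 = e^40.
Limit = e^(40).

Final answer: e^(40)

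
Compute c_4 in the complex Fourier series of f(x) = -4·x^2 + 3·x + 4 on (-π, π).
Compute the real Fourier coefficients first: a_4 = -1, b_4 = -3/2.
Then c_4 = (a_4 − i·b_4)/2 = -1/2 + 3·i/4.

Final answer: -1/2 + 3·i/4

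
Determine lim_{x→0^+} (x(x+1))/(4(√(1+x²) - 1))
Both numerator and denominator → 0 as x → 0^+; this is a 0/0 indeterminate form.
Expand each to leading order near x = 0: numerator ~ x, denominator ~ 2·x^2.
The limit of the ratio is ∞.

Final answer: ∞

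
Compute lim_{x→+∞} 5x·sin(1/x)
As x → +∞: let u = 1/x → 0⁺; then 5·x·sin(1/x) = 5·1·sin(u)/u → 5·1·1 = 5.
Limit = 5.

Final answer: 5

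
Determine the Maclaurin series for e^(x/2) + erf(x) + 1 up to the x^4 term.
x^4/384 + x^3·(1/48 - 2/(3·√(π))) + x^2/8 + x·(1/2 + 2/√(π)) + 2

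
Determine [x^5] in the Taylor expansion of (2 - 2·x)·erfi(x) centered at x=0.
Expand to order 5: (2 - 2·x)·erfi(x) = 2·x^5/(5·√(π)) - 4·x^4/(3·√(π)) + 4·x^3/(3·√(π)) - 4·x^2/√(π) + 4·x/√(π) + O(x^6).
The coefficient of x^5 is 2/(5·√(π)).

Final answer: 2/(5·√(π))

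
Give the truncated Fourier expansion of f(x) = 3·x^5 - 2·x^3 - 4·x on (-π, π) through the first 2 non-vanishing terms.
(-124·π^2 + 6·π^4 + 736)·sin(x) + (-3·π^4 - 43/2 + 17·π^2)·sin(2·x)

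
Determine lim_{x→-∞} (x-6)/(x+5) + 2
Evaluate the dominant behaviour as x → -∞; each term tends to a finite value or vanishes.
Limit = 3.

Final answer: 3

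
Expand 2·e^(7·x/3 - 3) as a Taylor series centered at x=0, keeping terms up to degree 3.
343·x^3·e^(-3)/81 + 49·x^2·e^(-3)/9 + 14·x·e^(-3)/3 + 2·e^(-3)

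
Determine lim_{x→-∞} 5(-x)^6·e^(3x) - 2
The product is a 0·∞ indeterminate form at x → -∞.
Rewrite the product as 5(-x)^6 / e^(-3x) (an ∞/∞ form) and apply L'Hôpital, or use the standard hierarchy e^(3|x|) ≫ |(-x)^6| as x → -∞.
The indeterminate product → 0, so the limit = -2.

Final answer: -2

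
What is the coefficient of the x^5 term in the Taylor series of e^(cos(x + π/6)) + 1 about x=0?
Expand to order 5: e^(cos(x + π/6)) + 1 = x^5·(-5·√(3)·e^(√(3)/2)/192 - 157·e^(√(3)/2)/3840) + x^4·(-√(3)·e^(√(3)/2)/96 + 7·e^(√(3)/2)/128) + x^3·(e^(√(3)/2)/16 + √(3)·e^(√(3)/2)/8) + x^2·(-√(3)·e^(√(3)/2)/4 + e^(√(3)/2)/8) - x·e^(√(3)/2)/2 + 1 + e^(√(3)/2) + O(x^6).
The coefficient of x^5 is -5·√(3)·e^(√(3)/2)/192 - 157·e^(√(3)/2)/3840.

Final answer: -5·√(3)·e^(√(3)/2)/192 - 157·e^(√(3)/2)/3840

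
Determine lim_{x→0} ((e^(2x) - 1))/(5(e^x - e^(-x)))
Both numerator and denominator → 0 as x → 0; this is a 0/0 indeterminate form.
Expand each to leading order near x = 0: numerator ~ 2·x, denominator ~ 10·x.
The limit of the ratio is 1/5.

Final answer: 1/5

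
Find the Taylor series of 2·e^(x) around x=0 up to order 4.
x^4/12 + x^3/3 + x^2 + 2·x + 2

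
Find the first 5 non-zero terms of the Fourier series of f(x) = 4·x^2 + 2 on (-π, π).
-16·cos(x) + 4·cos(2·x) - 16·cos(3·x)/9 + cos(4·x) + 2 + 4·π^2/3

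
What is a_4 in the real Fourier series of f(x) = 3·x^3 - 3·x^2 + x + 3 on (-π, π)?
a_4 = (1/π) ∫_{-π}^{π} f(x)·cos(4x) dx.
Evaluate the integral (use parity and integration by parts as needed): a_4 = -3/4.

Final answer: -3/4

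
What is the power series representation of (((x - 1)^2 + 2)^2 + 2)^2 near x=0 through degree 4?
218·x^4 - 328·x^3 + 364·x^2 - 264·x + 121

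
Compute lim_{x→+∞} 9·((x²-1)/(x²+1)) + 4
Evaluate the dominant behaviour as x → +∞; each term tends to a finite value or vanishes.
Limit = 13.

Final answer: 13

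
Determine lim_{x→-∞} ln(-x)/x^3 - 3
The quotient is an ∞/∞ indeterminate form as x → -∞.
Compare growth rates of the dominant terms (exponentials ≫ polynomials ≫ logarithms), or apply L'Hôpital's rule; the quotient → 0.
Adding the constant: 0 - 3 = -3. Limit = -3.

Final answer: -3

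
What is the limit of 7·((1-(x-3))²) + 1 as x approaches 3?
Direct substitution at x = 3 gives 8.

Final answer: 8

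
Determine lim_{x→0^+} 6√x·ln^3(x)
This is a 0·∞ indeterminate form at x → 0⁺.
Rewrite the product as 6·ln^3(x) / x^(-1/2) and apply L'Hôpital, or use the standard hierarchy x^(-1/2) ≫ |ln x|^3 as x → 0⁺.
The indeterminate product → 0, so the limit = 0.

Final answer: 0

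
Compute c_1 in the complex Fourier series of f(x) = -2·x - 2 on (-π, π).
Compute the real Fourier coefficients first: a_1 = 0, b_1 = -4.
Then c_1 = (a_1 − i·b_1)/2 = 2·i.

Final answer: 2·i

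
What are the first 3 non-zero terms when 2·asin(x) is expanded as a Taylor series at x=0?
3·x^5/20 + x^3/3 + 2·x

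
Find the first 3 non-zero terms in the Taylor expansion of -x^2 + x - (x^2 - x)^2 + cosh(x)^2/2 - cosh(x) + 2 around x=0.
-2·x^2 + x + 3/2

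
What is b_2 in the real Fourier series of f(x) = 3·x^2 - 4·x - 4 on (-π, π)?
b_2 = (1/π) ∫_{-π}^{π} f(x)·sin(2x) dx.
Evaluate the integral (use parity and integration by parts as needed): b_2 = 4.

Final answer: 4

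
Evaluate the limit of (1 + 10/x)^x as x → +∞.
As x → +∞: this is the defining limit (1 + 10/x)^x → e^10.
Limit = e^(10).

Final answer: e^(10)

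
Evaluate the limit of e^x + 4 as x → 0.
Direct substitution at x = 0 gives 5.

Final answer: 5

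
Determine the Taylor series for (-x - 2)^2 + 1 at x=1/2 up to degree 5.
29/4 + 5·(x - 1/2) + (x - 1/2)^2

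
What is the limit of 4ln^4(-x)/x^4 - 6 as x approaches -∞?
The quotient is an ∞/∞ indeterminate form as x → -∞.
Compare growth rates of the dominant terms (exponentials ≫ polynomials ≫ logarithms), or apply L'Hôpital's rule; the quotient → 0.
Adding the constant: 0 - 6 = -6. Limit = -6.

Final answer: -6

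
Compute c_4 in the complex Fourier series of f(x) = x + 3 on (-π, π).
Compute the real Fourier coefficients first: a_4 = 0, b_4 = -1/2.
Then c_4 = (a_4 − i·b_4)/2 = i/4.

Final answer: i/4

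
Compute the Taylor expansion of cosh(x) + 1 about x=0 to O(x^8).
x^6/720 + x^4/24 + x^2/2 + 2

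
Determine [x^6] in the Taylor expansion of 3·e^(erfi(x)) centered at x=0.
Expand to order 6: 3·e^(erfi(x)) = x^6·(4/(15·π^3) + 8/(3·π^2) + 28/(15·π)) + x^5·(4/(5·π^(5/2)) + 3/(5·√(π)) + 4/π^(3/2)) + x^4·(2/π^2 + 4/π) + x^3·(4/π^(3/2) + 2/√(π)) + 6·x^2/π + 6·x/√(π) + 3 + O(x^7).
The coefficient of x^6 is 4/(15·π^3) + 8/(3·π^2) + 28/(15·π).

Final answer: 4/(15·π^3) + 8/(3·π^2) + 28/(15·π)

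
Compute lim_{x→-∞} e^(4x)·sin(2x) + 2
Evaluate the dominant behaviour as x → -∞; each term tends to a finite value or vanishes.
Limit = 2.

Final answer: 2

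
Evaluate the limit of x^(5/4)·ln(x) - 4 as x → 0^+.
The product is a 0·∞ indeterminate form at x → 0⁺.
Rewrite the product as ln(x) / x^(-5/4) and apply L'Hôpital, or use the standard hierarchy x^(-5/4) ≫ |ln x| as x → 0⁺.
The indeterminate product → 0, so the limit = -4.

Final answer: -4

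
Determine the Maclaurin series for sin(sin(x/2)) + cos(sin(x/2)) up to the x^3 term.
-x^3/24 - x^2/8 + x/2 + 1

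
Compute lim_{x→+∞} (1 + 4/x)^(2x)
As x → +∞: write (1 + 4/x)^(2x) = ((1 + 4/x)^x)^2 → (e^4)^2 = e^8.
Limit = e^(8).

Final answer: e^(8)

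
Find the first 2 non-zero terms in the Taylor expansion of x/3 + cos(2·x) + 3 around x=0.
x/3 + 4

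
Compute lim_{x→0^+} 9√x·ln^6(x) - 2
The product is a 0·∞ indeterminate form at x → 0⁺.
Rewrite the product as 9·ln^6(x) / x^(-1/2) and apply L'Hôpital, or use the standard hierarchy x^(-1/2) ≫ |ln x|^6 as x → 0⁺.
The indeterminate product → 0, so the limit = -2.

Final answer: -2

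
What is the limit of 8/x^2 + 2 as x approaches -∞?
Evaluate the dominant behaviour as x → -∞; each term tends to a finite value or vanishes.
Limit = 2.

Final answer: 2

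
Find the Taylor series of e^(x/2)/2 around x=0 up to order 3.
x^3/96 + x^2/16 + x/4 + 1/2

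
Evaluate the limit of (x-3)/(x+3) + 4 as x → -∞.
Evaluate the dominant behaviour as x → -∞; each term tends to a finite value or vanishes.
Limit = 5.

Final answer: 5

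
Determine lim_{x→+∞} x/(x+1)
Evaluate the dominant behaviour as x → +∞; each term tends to a finite value or vanishes.
Limit = 1.

Final answer: 1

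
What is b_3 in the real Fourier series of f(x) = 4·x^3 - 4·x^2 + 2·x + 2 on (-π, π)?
b_3 = (1/π) ∫_{-π}^{π} f(x)·sin(3x) dx.
Evaluate the integral (use parity and integration by parts as needed): b_3 = -4/9 + 8·π^2/3.

Final answer: -4/9 + 8·π^2/3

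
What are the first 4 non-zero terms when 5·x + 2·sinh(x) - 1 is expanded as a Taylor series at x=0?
x^5/60 + x^3/3 + 7·x - 1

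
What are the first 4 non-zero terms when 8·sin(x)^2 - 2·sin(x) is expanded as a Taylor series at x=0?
-8·x^4/3 + x^3/3 + 8·x^2 - 2·x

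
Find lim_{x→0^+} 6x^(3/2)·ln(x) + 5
The product is a 0·∞ indeterminate form at x → 0⁺.
Rewrite the product as 6·ln(x) / x^(-3/2) and apply L'Hôpital, or use the standard hierarchy x^(-3/2) ≫ |ln x| as x → 0⁺.
The indeterminate product → 0, so the limit = 5.

Final answer: 5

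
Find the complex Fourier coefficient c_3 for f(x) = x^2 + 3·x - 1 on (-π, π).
Compute the real Fourier coefficients first: a_3 = -4/9, b_3 = 2.
Then c_3 = (a_3 − i·b_3)/2 = -2/9 - i.

Final answer: -2/9 - i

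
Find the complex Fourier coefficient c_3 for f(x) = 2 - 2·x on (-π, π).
Compute the real Fourier coefficients first: a_3 = 0, b_3 = -4/3.
Then c_3 = (a_3 − i·b_3)/2 = 2·i/3.

Final answer: 2·i/3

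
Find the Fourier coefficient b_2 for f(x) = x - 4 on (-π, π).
b_2 = (1/π) ∫_{-π}^{π} f(x)·sin(2x) dx.
Evaluate the integral (use parity and integration by parts as needed): b_2 = -1.

Final answer: -1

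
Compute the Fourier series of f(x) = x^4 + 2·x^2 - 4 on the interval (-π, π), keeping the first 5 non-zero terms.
(40 - 8·π^2)·cos(x) + (-1 + 2·π^2)·cos(2·x) + (-8·π^2/9 - 8/27)·cos(3·x) + (5/16 + π^2/2)·cos(4·x) - 4 + 2·π^2/3 + π^4/5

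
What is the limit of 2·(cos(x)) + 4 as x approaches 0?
Direct substitution at x = 0 gives 6.

Final answer: 6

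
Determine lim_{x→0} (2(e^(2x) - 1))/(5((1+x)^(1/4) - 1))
Both numerator and denominator → 0 as x → 0; this is a 0/0 indeterminate form.
Expand each to leading order near x = 0: numerator ~ 4·x, denominator ~ 5·x/4.
The limit of the ratio is 16/5.

Final answer: 16/5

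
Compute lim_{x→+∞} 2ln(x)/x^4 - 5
The quotient is an ∞/∞ indeterminate form as x → +∞.
The polynomial denominator x^4 dominates the logarithmic numerator (any positive power of x ≫ ln(x) as x → ∞), so the quotient → 0.
Adding the constant: 0 - 5 = -5. Limit = -5.

Final answer: -5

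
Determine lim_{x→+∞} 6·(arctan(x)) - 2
Evaluate the dominant behaviour as x → +∞; each term tends to a finite value or vanishes.
Limit = -2 + 3·π.

Final answer: -2 + 3·π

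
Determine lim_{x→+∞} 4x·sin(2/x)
As x → +∞: let u = 2/x → 0⁺; then 4·x·sin(2/x) = 4·2·sin(u)/u → 4·2·1 = 8.
Limit = 8.

Final answer: 8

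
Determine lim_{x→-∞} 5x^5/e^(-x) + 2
The quotient is an ∞/∞ indeterminate form as x → -∞.
Compare growth rates of the dominant terms (exponentials ≫ polynomials ≫ logarithms), or apply L'Hôpital's rule; the quotient → 0.
Adding the constant: 0 + 2 = 2. Limit = 2.

Final answer: 2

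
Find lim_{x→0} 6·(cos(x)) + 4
Direct substitution at x = 0 gives 10.

Final answer: 10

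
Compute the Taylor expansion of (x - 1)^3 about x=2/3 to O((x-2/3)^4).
-1/27 + (x - 2/3)/3 - (x - 2/3)^2 + (x - 2/3)^3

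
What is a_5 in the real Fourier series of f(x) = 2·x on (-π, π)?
a_5 = (1/π) ∫_{-π}^{π} f(x)·cos(5x) dx.
Evaluate the integral (use parity and integration by parts as needed): a_5 = 0.

Final answer: 0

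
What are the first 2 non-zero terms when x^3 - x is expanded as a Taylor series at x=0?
x^3 - x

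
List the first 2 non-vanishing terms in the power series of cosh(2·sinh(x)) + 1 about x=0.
2·x^2 + 2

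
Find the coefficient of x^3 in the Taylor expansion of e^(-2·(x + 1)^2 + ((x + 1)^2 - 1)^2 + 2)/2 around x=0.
Expand to order 3: e^(-2·(x + 1)^2 + ((x + 1)^2 - 1)^2 + 2)/2 = -22·x^3/3 + 5·x^2 - 2·x + 1/2 + O(x^4).
The coefficient of x^3 is -22/3.

Final answer: -22/3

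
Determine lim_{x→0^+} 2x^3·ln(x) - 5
The product is a 0·∞ indeterminate form at x → 0⁺.
Rewrite the product as 2·ln(x) / x^(-3) and apply L'Hôpital, or use the standard hierarchy x^(-3) ≫ |ln x| as x → 0⁺.
The indeterminate product → 0, so the limit = -5.

Final answer: -5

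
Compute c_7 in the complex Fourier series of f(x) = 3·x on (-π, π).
Compute the real Fourier coefficients first: a_7 = 0, b_7 = 6/7.
Then c_7 = (a_7 − i·b_7)/2 = -3·i/7.

Final answer: -3·i/7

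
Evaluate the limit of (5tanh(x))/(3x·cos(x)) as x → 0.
Both numerator and denominator → 0 as x → 0; this is a 0/0 indeterminate form.
Expand each to leading order near x = 0: numerator ~ 5·x, denominator ~ 3·x.
The limit of the ratio is 5/3.

Final answer: 5/3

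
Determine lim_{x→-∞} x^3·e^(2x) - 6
The product is a 0·∞ indeterminate form at x → -∞.
Rewrite the product as x^3 / e^(-2x) (an ∞/∞ form) and apply L'Hôpital, or use the standard hierarchy e^(2|x|) ≫ |x^3| as x → -∞.
The indeterminate product → 0, so the limit = -6.

Final answer: -6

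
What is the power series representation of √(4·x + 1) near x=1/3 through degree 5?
√(21)/3 + 2·√(21)·(x - 1/3)/7 - 6·√(21)·(x - 1/3)^2/49 + 36·√(21)·(x - 1/3)^3/343 - 270·√(21)·(x - 1/3)^4/2401 + 324·√(21)·(x - 1/3)^5/2401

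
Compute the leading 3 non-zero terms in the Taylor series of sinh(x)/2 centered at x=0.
x^5/240 + x^3/12 + x/2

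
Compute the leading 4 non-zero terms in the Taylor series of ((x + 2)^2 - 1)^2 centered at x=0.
8·x^3 + 22·x^2 + 24·x + 9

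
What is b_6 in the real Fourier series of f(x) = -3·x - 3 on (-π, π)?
b_6 = (1/π) ∫_{-π}^{π} f(x)·sin(6x) dx.
Evaluate the integral (use parity and integration by parts as needed): b_6 = 1.

Final answer: 1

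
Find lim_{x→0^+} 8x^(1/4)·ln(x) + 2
The product is a 0·∞ indeterminate form at x → 0⁺.
Rewrite the product as 8·ln(x) / x^(-1/4) and apply L'Hôpital, or use the standard hierarchy x^(-1/4) ≫ |ln x| as x → 0⁺.
The indeterminate product → 0, so the limit = 2.

Final answer: 2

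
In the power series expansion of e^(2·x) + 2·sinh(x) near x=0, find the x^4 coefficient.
Expand to order 4: e^(2·x) + 2·sinh(x) = 2·x^4/3 + 5·x^3/3 + 2·x^2 + 4·x + 1 + O(x^5).
The coefficient of x^4 is 2/3.

Final answer: 2/3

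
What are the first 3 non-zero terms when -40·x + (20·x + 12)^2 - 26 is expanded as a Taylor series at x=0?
400·x^2 + 440·x + 118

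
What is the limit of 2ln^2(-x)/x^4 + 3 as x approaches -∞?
The quotient is an ∞/∞ indeterminate form as x → -∞.
Compare growth rates of the dominant terms (exponentials ≫ polynomials ≫ logarithms), or apply L'Hôpital's rule; the quotient → 0.
Adding the constant: 0 + 3 = 3. Limit = 3.

Final answer: 3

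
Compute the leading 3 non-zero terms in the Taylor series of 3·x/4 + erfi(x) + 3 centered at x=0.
2·x^3/(3·√(π)) + x·(3/4 + 2/√(π)) + 3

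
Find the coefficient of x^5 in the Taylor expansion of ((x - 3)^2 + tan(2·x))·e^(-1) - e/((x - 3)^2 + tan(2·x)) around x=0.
Expand to order 5: ((x - 3)^2 + tan(2·x))·e^(-1) - e/((x - 3)^2 + tan(2·x)) = x^5·(173908·e/2657205 + 64·e^(-1)/15) + 1823·e·x^4/59049 + x^3·(224·e/6561 + 8·e^(-1)/3) + x^2·(-7·e/729 + e^(-1)) + x·(-4·e^(-1) - 4·e/81) - e/9 + 9·e^(-1) + O(x^6).
The coefficient of x^5 is 173908·e/2657205 + 64·e^(-1)/15.

Final answer: 173908·e/2657205 + 64·e^(-1)/15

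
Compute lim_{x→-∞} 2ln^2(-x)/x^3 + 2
The quotient is an ∞/∞ indeterminate form as x → -∞.
Compare growth rates of the dominant terms (exponentials ≫ polynomials ≫ logarithms), or apply L'Hôpital's rule; the quotient → 0.
Adding the constant: 0 + 2 = 2. Limit = 2.

Final answer: 2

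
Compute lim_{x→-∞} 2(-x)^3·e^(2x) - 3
The product is a 0·∞ indeterminate form at x → -∞.
Rewrite the product as 2(-x)^3 / e^(-2x) (an ∞/∞ form) and apply L'Hôpital, or use the standard hierarchy e^(2|x|) ≫ |(-x)^3| as x → -∞.
The indeterminate product → 0, so the limit = -3.

Final answer: -3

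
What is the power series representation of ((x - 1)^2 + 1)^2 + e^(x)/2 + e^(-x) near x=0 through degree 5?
-x^5/240 + 17·x^4/16 - 49·x^3/12 + 35·x^2/4 - 17·x/2 + 11/2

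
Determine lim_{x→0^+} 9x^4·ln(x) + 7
The product is a 0·∞ indeterminate form at x → 0⁺.
Rewrite the product as 9·ln(x) / x^(-4) and apply L'Hôpital, or use the standard hierarchy x^(-4) ≫ |ln x| as x → 0⁺.
The indeterminate product → 0, so the limit = 7.

Final answer: 7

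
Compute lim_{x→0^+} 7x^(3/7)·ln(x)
This is a 0·∞ indeterminate form at x → 0⁺.
Rewrite the product as 7·ln(x) / x^(-3/7) and apply L'Hôpital, or use the standard hierarchy x^(-3/7) ≫ |ln x| as x → 0⁺.
The indeterminate product → 0, so the limit = 0.

Final answer: 0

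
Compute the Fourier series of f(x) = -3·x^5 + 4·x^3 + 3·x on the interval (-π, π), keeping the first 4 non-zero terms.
(-762 - 6·π^4 + 128·π^2)·sin(x) + (-19·π^2 + 51/2 + 3·π^4)·sin(2·x) + (-2·π^4 - 74/27 + 64·π^2/9)·sin(3·x) + (-31·π^2/8 - 3/64 + 3·π^4/2)·sin(4·x)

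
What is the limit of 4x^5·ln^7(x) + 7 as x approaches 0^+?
The product is a 0·∞ indeterminate form at x → 0⁺.
Rewrite the product as 4·ln^7(x) / x^(-5) and apply L'Hôpital, or use the standard hierarchy x^(-5) ≫ |ln x|^7 as x → 0⁺.
The indeterminate product → 0, so the limit = 7.

Final answer: 7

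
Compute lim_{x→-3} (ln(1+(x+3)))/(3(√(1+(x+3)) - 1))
Both numerator and denominator → 0 as x → -3; this is a 0/0 indeterminate form.
Expand each to leading order near x = -3: numerator ~ (x + 3), denominator ~ 3·(x + 3)/2.
The limit of the ratio is 2/3.

Final answer: 2/3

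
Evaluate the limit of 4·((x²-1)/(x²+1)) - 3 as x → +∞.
Evaluate the dominant behaviour as x → +∞; each term tends to a finite value or vanishes.
Limit = 1.

Final answer: 1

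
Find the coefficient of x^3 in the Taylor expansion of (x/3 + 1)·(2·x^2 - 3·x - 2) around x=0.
Expand to order 3: (x/3 + 1)·(2·x^2 - 3·x - 2) = 2·x^3/3 + x^2 - 11·x/3 - 2 + O(x^4).
The coefficient of x^3 is 2/3.

Final answer: 2/3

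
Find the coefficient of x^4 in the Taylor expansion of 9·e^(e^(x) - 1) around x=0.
Expand to order 4: 9·e^(e^(x) - 1) = 45·x^4/8 + 15·x^3/2 + 9·x^2 + 9·x + 9 + O(x^5).
The coefficient of x^4 is 45/8.

Final answer: 45/8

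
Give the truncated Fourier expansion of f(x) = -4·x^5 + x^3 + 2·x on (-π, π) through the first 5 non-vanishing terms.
(-968 - 8·π^4 + 162·π^2)·sin(x) + (-21·π^2 + 59/2 + 4·π^4)·sin(2·x) + (-8·π^4/3 - 248/81 + 178·π^2/27)·sin(3·x) + (-3·π^2 + 1/8 + 2·π^4)·sin(4·x) + (-8·π^4/5 + 248/625 + 42·π^2/25)·sin(5·x)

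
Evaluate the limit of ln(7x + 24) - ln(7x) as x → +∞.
This is an ∞ − ∞ indeterminate form.
Combine the logarithms: ln(7x+24) − ln(7x) = ln((7x+24)/(7x)) = ln(1 + 24/(7x)) → ln(1) = 0.
Limit = 0.

Final answer: 0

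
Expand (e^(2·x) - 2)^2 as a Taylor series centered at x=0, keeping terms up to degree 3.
16·x^3/3 - 4·x + 1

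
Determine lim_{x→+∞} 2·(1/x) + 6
Evaluate the dominant behaviour as x → +∞; each term tends to a finite value or vanishes.
Limit = 6.

Final answer: 6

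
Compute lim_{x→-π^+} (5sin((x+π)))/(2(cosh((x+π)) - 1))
Both numerator and denominator → 0 as x → -π^+; this is a 0/0 indeterminate form.
Expand each to leading order near x = -π: numerator ~ 5·(x + π), denominator ~ (x + π)^2.
The limit of the ratio is ∞.

Final answer: ∞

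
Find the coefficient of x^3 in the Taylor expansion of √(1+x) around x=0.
Expand to order 3: √(1+x) = x^3/16 - x^2/8 + x/2 + 1 + O(x^4).
The coefficient of x^3 is 1/16.

Final answer: 1/16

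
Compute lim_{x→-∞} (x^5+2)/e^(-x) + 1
The quotient is an ∞/∞ indeterminate form as x → -∞.
Compare growth rates of the dominant terms (exponentials ≫ polynomials ≫ logarithms), or apply L'Hôpital's rule; the quotient → 0.
Adding the constant: 0 + 1 = 1. Limit = 1.

Final answer: 1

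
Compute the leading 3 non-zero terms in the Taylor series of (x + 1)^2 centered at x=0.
x^2 + 2·x + 1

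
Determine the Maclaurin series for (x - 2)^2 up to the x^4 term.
x^2 - 4·x + 4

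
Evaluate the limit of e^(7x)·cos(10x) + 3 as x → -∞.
Evaluate the dominant behaviour as x → -∞; each term tends to a finite value or vanishes.
Limit = 3.

Final answer: 3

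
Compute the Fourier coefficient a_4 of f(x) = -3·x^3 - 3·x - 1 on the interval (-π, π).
a_4 = (1/π) ∫_{-π}^{π} f(x)·cos(4x) dx.
Evaluate the integral (use parity and integration by parts as needed): a_4 = 0.

Final answer: 0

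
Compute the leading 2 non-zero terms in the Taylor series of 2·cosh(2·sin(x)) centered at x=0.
4·x^2 + 2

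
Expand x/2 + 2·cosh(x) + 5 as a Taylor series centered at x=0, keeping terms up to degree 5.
x^4/12 + x^2 + x/2 + 7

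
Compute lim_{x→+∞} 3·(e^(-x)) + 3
Evaluate the dominant behaviour as x → +∞; each term tends to a finite value or vanishes.
Limit = 3.

Final answer: 3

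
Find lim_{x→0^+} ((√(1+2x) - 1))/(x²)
Both numerator and denominator → 0 as x → 0^+; this is a 0/0 indeterminate form.
Expand each to leading order near x = 0: numerator ~ x, denominator ~ x^2.
The limit of the ratio is ∞.

Final answer: ∞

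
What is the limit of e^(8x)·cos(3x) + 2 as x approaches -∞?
Evaluate the dominant behaviour as x → -∞; each term tends to a finite value or vanishes.
Limit = 2.

Final answer: 2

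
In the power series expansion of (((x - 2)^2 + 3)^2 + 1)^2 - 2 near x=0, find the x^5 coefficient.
Expand to order 5: (((x - 2)^2 + 3)^2 + 1)^2 - 2 = -592·x^5 + 1896·x^4 - 4160·x^3 + 6136·x^2 - 5600·x + 2498 + O(x^6).
The coefficient of x^5 is -592.

Final answer: -592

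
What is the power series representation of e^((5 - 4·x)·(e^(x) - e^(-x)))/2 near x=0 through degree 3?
265·x^3/6 + 21·x^2 + 5·x + 1/2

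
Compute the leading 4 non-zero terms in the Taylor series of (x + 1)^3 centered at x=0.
x^3 + 3·x^2 + 3·x + 1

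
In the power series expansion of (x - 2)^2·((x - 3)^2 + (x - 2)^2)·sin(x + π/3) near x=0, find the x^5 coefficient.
Expand to order 5: (x - 2)^2·((x - 3)^2 + (x - 2)^2)·sin(x + π/3) = x^5·(-58/15 + 31·√(3)/12) + x^4·(-79·√(3)/6 - 4/3) + x^3·(14·√(3) + 157/6) + x^2·(-46 + 35·√(3)/2) + x·(26 - 46·√(3)) + 26·√(3) + O(x^6).
The coefficient of x^5 is -58/15 + 31·√(3)/12.

Final answer: -58/15 + 31·√(3)/12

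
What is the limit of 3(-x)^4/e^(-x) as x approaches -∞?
This is an ∞/∞ indeterminate form as x → -∞.
Compare growth rates of the dominant terms (exponentials ≫ polynomials ≫ logarithms), or apply L'Hôpital's rule; the quotient → 0.
Limit = 0.

Final answer: 0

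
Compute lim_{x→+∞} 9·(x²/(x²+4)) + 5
Evaluate the dominant behaviour as x → +∞; each term tends to a finite value or vanishes.
Limit = 14.

Final answer: 14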